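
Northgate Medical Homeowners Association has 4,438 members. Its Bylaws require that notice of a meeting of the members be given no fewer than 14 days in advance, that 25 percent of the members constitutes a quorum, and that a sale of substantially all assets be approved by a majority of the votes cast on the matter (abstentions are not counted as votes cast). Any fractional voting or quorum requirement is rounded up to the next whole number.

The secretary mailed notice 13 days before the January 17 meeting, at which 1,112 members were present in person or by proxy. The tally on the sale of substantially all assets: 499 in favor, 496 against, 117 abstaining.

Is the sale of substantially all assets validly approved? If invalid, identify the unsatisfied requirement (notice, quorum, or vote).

Notice: 13 days given; 14 required. Not satisfied.
Quorum: 25% of 4,438 = 1,109.50, rounded up to 1,110; 1,112 present. Satisfied.
Vote: requires a majority of the votes cast (1,112 − 117 abstaining = 995); a majority of 995 is 498, so 498 needed; 499 in favor. Satisfied.

Invalid — notice requirement not satisfied.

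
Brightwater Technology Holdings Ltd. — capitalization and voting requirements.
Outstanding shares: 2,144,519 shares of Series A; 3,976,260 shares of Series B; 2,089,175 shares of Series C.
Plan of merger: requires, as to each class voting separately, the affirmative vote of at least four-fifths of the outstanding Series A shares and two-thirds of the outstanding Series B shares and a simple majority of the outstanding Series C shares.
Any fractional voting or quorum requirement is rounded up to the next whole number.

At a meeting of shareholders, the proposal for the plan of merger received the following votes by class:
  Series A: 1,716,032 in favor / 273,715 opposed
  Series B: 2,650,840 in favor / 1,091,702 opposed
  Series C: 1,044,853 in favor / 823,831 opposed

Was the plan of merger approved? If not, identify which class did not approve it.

Series A: 4/5 of 2144519 = 1715615.20, rounded up to 1715616; 1,715,616 required, 1,716,032 in favor — approved.
Series B: 2/3 of 3976260 = 2650840; 2,650,840 required, 2,650,840 in favor — approved.
Series C: a majority of 2089175 is 1044588; 1,044,588 required, 1,044,853 in favor — approved.

Approved — every class gave the required vote.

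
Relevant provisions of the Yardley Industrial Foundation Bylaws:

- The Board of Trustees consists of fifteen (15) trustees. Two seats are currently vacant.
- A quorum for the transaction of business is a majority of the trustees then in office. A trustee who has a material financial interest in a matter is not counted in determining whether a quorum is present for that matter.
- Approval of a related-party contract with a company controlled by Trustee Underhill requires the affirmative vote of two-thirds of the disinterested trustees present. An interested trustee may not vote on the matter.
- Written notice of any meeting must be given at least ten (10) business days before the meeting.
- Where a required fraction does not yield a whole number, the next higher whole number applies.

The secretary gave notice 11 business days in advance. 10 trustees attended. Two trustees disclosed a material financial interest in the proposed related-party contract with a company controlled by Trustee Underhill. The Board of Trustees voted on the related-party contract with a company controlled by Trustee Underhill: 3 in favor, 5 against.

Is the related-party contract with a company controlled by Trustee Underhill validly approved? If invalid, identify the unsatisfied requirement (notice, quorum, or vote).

Invalid — vote requirement not satisfied.

Notice: 11 business days given; 10 required (11 ≥ 10). Satisfied.
Quorum: 10 present, but the 2 interested trustees do not count, leaving 8. Quorum is 7. Satisfied.
Vote: the related-party contract with a company controlled by Trustee Underhill requires two-thirds of the disinterested trustees present (10 − 2 = 8). 2/3 of 8 = 5.33, rounded up to 6, so 6 affirmative votes are needed; 3 voted in favor. Not satisfied.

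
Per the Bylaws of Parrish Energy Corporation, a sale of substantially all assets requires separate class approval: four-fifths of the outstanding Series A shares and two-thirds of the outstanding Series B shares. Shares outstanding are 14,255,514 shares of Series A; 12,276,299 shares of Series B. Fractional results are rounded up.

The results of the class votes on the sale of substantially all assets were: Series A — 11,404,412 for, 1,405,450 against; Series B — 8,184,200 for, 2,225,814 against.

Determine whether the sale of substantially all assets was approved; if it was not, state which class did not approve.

Series A: 4/5 of 14255514 = 11404411.20, rounded up to 11404412; 11,404,412 required, 11,404,412 in favor — approved.
Series B: 2/3 of 12276299 = 8184199.33, rounded up to 8184200; 8,184,200 required, 8,184,200 in favor — approved.

Approved — every class gave the required vote.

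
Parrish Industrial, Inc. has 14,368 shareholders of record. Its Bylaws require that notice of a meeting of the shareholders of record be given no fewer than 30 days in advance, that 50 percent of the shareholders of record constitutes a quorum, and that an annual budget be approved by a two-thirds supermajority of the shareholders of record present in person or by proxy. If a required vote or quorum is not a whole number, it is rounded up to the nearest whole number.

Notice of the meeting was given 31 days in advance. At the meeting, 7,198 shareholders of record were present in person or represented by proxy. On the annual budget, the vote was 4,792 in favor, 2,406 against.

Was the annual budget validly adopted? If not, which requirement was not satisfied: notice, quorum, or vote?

Notice: 31 days given; 30 required. Satisfied.
Quorum: 50% of 14,368 = 7,184; 7,198 present. Satisfied.
Vote: requires two-thirds of those present (7,198); 2/3 of 7198 = 4798.67, rounded up to 4799, so 4,799 needed; 4,792 in favor. Not satisfied.

Invalid — vote requirement not satisfied.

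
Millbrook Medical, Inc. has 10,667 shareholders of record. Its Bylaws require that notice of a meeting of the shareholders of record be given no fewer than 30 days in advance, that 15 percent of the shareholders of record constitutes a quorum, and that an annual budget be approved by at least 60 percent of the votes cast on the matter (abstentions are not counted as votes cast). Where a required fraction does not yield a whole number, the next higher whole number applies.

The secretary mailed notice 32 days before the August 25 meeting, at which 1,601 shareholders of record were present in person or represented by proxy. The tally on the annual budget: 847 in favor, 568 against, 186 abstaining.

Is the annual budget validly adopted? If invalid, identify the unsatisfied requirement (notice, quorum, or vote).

Invalid — vote requirement not satisfied.

Notice: 32 days given; 30 required. Satisfied.
Quorum: 15% of 10,667 = 1,600.05, rounded up to 1,601; 1,601 present. Satisfied.
Vote: requires three-fifths of the votes cast (1,601 − 186 abstaining = 1,415); 3/5 of 1415 = 849, so 849 needed; 847 in favor. Not satisfied.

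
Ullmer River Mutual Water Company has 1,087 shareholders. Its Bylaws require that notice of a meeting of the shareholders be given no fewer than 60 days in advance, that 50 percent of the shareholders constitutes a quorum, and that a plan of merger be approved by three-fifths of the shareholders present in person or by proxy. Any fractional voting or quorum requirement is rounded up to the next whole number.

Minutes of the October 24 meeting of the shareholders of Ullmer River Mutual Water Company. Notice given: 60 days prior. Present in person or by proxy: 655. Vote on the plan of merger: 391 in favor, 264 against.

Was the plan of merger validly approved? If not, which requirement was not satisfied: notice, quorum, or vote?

Invalid — vote requirement not satisfied.

Notice: 60 days given; 60 required. Satisfied.
Quorum: 50% of 1,087 = 543.50, rounded up to 544; 655 present. Satisfied.
Vote: requires three-fifths of those present (655); 3/5 of 655 = 393, so 393 needed; 391 in favor. Not satisfied.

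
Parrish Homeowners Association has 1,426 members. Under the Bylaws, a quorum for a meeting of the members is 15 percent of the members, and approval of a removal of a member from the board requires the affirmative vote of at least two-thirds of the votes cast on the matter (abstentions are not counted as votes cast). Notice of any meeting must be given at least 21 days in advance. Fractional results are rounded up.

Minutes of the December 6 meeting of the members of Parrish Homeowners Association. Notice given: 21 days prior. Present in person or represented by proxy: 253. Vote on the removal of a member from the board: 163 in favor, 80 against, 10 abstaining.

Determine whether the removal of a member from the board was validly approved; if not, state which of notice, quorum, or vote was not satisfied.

Notice: 21 days given; 21 required. Satisfied.
Quorum: 15% of 1,426 = 213.90, rounded up to 214; 253 present. Satisfied.
Vote: requires two-thirds of the votes cast (253 − 10 abstaining = 243); 2/3 of 243 = 162, so 162 needed; 163 in favor. Satisfied.

Valid — all requirements satisfied.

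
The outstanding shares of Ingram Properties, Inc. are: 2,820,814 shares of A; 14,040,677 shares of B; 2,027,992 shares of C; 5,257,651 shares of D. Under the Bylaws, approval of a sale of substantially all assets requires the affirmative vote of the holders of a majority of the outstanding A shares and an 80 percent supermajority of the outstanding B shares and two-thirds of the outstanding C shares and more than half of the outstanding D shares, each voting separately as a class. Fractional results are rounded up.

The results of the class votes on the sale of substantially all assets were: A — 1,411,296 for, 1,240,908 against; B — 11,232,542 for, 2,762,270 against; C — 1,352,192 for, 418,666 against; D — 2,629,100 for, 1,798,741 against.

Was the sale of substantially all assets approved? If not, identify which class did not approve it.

A: a majority of 2820814 is 1410408; 1,410,408 required, 1,411,296 in favor — approved.
B: 4/5 of 14040677 = 11232541.60, rounded up to 11232542; 11,232,542 required, 11,232,542 in favor — approved.
C: 2/3 of 2027992 = 1351994.67, rounded up to 1351995; 1,351,995 required, 1,352,192 in favor — approved.
D: a majority of 5257651 is 2628826; 2,628,826 required, 2,629,100 in favor — approved.

Approved — every class gave the required vote.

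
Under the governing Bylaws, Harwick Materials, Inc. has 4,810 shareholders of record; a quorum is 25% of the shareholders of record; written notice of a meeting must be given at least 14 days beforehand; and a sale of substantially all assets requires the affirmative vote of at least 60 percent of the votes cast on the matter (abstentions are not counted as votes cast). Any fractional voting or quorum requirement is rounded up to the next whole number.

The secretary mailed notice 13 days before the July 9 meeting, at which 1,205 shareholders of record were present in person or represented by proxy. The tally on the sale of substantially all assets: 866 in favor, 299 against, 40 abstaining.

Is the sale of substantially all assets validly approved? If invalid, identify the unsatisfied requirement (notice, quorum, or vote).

Notice: 13 days given; 14 required. Not satisfied.
Quorum: 25% of 4,810 = 1,202.50, rounded up to 1,203; 1,205 present. Satisfied.
Vote: requires three-fifths of the votes cast (1,205 − 40 abstaining = 1,165); 3/5 of 1165 = 699, so 699 needed; 866 in favor. Satisfied.

Invalid — notice requirement not satisfied.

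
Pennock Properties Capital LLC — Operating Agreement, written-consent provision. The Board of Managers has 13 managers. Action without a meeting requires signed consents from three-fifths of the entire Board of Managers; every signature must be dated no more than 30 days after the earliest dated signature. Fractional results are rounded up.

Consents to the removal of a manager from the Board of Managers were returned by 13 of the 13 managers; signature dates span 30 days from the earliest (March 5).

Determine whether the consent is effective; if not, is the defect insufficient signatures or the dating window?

Effective — both the signature and dating-window requirements are satisfied.

Signatures required: three-fifths of 13 — 3/5 of 13 = 7.80, rounded up to 8, so 8 needed; 13 signed. Sufficient.
Dating window: the latest signature is 30 days after the earliest; the limit is 30 days. Within the window.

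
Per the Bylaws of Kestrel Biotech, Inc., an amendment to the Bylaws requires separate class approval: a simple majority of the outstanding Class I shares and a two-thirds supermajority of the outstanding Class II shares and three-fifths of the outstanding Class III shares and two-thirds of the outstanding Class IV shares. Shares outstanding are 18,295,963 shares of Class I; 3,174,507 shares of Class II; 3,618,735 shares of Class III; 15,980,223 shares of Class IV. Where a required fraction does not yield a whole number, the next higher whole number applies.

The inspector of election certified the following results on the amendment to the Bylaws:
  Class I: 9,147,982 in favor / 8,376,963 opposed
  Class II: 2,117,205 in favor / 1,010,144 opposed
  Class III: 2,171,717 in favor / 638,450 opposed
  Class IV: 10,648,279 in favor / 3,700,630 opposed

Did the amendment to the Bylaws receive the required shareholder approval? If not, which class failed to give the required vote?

Not approved — the Class IV shares did not give the required vote.

Class I: a majority of 18295963 is 9147982; 9,147,982 required, 9,147,982 in favor — approved.
Class II: 2/3 of 3174507 = 2116338; 2,116,338 required, 2,117,205 in favor — approved.
Class III: 3/5 of 3618735 = 2171241; 2,171,241 required, 2,171,717 in favor — approved.
Class IV: 2/3 of 15980223 = 10653482; 10,653,482 required, 10,648,279 in favor — not approved.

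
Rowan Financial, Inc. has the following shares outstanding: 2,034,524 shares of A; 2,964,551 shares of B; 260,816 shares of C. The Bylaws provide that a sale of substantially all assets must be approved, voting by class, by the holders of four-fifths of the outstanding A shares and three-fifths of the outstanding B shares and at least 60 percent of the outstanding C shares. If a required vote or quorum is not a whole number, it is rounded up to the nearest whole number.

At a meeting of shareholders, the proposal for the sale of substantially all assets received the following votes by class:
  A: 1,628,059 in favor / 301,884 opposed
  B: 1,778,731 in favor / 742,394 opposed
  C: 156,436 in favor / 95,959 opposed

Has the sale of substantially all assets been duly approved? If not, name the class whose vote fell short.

A: 4/5 of 2034524 = 1627619.20, rounded up to 1627620; 1,627,620 required, 1,628,059 in favor — approved.
B: 3/5 of 2964551 = 1778730.60, rounded up to 1778731; 1,778,731 required, 1,778,731 in favor — approved.
C: 3/5 of 260816 = 156489.60, rounded up to 156490; 156,490 required, 156,436 in favor — not approved.

Not approved — the C shares did not give the required vote.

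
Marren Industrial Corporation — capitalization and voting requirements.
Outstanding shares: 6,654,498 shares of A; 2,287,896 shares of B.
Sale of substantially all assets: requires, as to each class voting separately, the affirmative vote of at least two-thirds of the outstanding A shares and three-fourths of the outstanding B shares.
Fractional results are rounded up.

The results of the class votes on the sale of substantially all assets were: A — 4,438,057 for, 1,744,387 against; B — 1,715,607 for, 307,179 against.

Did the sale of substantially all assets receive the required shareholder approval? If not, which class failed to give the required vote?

Not approved — the B shares did not give the required vote.

A: 2/3 of 6654498 = 4436332; 4,436,332 required, 4,438,057 in favor — approved.
B: 3/4 of 2287896 = 1715922; 1,715,922 required, 1,715,607 in favor — not approved.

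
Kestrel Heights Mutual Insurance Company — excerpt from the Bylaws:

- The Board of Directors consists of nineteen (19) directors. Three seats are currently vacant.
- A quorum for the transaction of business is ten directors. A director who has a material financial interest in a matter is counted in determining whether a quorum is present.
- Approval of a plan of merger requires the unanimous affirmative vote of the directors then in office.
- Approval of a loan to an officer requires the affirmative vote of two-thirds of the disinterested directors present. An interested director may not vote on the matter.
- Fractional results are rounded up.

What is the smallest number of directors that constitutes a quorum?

The quorum is fixed at 10.

10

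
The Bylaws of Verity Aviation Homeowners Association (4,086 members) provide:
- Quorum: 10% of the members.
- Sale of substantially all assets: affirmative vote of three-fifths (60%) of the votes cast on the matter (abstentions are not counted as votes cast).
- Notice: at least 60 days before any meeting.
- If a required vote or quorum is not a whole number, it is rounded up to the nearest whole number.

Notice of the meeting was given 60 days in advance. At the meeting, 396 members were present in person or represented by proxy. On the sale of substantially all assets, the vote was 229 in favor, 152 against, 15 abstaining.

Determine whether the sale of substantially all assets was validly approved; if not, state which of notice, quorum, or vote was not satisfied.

Notice: 60 days given; 60 required. Satisfied.
Quorum: 10% of 4,086 = 408.60, rounded up to 409; 396 present. Not satisfied.
Vote: requires three-fifths of the votes cast (396 − 15 abstaining = 381); 3/5 of 381 = 228.60, rounded up to 229, so 229 needed; 229 in favor. Satisfied.

Invalid — quorum requirement not satisfied.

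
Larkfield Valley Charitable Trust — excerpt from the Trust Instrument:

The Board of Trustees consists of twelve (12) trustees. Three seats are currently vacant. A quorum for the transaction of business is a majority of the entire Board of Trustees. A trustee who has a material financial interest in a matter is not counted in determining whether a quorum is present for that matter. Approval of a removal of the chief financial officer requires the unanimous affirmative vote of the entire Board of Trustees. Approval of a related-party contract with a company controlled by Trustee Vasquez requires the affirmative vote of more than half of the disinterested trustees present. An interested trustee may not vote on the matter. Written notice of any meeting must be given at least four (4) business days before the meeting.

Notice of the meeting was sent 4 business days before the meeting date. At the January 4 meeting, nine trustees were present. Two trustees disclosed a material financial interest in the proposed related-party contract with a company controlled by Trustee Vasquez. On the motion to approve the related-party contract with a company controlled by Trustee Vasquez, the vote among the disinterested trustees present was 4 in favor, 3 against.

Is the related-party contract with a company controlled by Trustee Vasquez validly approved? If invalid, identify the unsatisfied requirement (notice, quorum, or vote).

Valid — all requirements satisfied.

Notice: 4 business days given; 4 required (4 ≥ 4). Satisfied.
Quorum: 9 present, but the 2 interested trustees do not count, leaving 7. Quorum is 7. Satisfied.
Vote: the related-party contract with a company controlled by Trustee Vasquez requires a majority of the disinterested trustees present (9 − 2 = 7). A majority of 7 is 4, so 4 affirmative votes are needed; 4 voted in favor. Satisfied.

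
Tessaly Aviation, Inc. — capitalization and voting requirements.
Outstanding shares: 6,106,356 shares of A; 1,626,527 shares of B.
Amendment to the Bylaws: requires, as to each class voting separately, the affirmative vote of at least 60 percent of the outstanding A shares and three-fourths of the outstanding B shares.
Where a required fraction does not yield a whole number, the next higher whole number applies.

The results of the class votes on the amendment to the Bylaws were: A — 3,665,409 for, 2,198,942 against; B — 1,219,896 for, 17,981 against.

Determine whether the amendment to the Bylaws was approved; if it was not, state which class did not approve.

Approved — every class gave the required vote.

A: 3/5 of 6106356 = 3663813.60, rounded up to 3663814; 3,663,814 required, 3,665,409 in favor — approved.
B: 3/4 of 1626527 = 1219895.25, rounded up to 1219896; 1,219,896 required, 1,219,896 in favor — approved.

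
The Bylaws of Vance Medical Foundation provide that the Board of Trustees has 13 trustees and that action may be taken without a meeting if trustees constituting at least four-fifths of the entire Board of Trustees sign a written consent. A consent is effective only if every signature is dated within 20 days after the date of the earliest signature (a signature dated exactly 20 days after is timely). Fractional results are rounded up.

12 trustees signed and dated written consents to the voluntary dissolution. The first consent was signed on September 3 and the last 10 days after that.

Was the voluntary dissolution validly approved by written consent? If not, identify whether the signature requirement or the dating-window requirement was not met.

Signatures required: at least four-fifths of 13 — 4/5 of 13 = 10.40, rounded up to 11, so 11 needed; 12 signed. Sufficient.
Dating window: the latest signature is 10 days after the earliest; the limit is 20 days. Within the window.

Effective — both the signature and dating-window requirements are satisfied.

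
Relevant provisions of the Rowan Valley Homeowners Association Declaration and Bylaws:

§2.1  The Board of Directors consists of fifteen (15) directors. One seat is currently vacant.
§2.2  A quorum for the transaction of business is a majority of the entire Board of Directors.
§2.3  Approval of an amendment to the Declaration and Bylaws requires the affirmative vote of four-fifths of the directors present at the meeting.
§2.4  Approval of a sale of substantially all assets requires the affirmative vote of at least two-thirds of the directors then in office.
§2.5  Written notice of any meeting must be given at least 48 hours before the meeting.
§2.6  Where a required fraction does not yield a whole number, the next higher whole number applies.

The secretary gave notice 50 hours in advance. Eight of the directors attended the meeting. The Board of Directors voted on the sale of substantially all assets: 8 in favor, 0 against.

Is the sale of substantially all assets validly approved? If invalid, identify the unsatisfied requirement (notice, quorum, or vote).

Invalid — vote requirement not satisfied.

Notice: 50 hours given; 48 required (50 ≥ 48). Satisfied.
Quorum: 8 present; quorum is 8. Satisfied.
Vote: the sale of substantially all assets requires two-thirds of the directors then in office (14). 2/3 of 14 = 9.33, rounded up to 10, so 10 affirmative votes are needed; 8 voted in favor. Not satisfied.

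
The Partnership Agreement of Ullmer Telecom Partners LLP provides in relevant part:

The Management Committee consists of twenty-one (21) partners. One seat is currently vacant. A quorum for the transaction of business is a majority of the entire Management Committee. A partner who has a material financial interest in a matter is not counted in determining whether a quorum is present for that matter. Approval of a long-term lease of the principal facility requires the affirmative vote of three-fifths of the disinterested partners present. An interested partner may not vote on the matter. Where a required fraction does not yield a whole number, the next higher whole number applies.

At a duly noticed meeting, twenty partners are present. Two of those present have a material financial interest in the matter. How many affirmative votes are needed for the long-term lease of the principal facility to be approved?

The long-term lease of the principal facility requires three-fifths of the disinterested partners present (20 − 2 = 18).
3/5 of 18 = 10.80, rounded up to 11.

11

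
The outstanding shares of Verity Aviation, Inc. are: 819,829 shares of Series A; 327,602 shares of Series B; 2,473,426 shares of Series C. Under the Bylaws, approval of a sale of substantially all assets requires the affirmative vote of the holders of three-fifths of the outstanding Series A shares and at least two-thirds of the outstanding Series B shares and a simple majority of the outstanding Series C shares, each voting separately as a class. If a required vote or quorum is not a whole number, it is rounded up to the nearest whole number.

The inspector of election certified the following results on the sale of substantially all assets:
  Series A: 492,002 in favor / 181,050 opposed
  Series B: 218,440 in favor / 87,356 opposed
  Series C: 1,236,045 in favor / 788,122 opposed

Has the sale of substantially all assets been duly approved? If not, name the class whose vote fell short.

Not approved — the Series C shares did not give the required vote.

Series A: 3/5 of 819829 = 491897.40, rounded up to 491898; 491,898 required, 492,002 in favor — approved.
Series B: 2/3 of 327602 = 218401.33, rounded up to 218402; 218,402 required, 218,440 in favor — approved.
Series C: a majority of 2473426 is 1236714; 1,236,714 required, 1,236,045 in favor — not approved.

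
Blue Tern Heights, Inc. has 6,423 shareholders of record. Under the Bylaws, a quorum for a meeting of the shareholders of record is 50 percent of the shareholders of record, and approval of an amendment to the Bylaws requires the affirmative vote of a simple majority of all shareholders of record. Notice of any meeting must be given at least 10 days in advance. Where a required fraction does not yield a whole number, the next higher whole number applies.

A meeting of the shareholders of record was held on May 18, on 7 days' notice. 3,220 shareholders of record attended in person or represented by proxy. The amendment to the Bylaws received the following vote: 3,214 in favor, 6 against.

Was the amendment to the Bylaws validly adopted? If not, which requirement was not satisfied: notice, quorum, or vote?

Notice: 7 days given; 10 required. Not satisfied.
Quorum: 50% of 6,423 = 3,211.50, rounded up to 3,212; 3,220 present. Satisfied.
Vote: requires a majority of all shareholders of record (6,423); a majority of 6423 is 3212, so 3,212 needed; 3,214 in favor. Satisfied.

Invalid — notice requirement not satisfied.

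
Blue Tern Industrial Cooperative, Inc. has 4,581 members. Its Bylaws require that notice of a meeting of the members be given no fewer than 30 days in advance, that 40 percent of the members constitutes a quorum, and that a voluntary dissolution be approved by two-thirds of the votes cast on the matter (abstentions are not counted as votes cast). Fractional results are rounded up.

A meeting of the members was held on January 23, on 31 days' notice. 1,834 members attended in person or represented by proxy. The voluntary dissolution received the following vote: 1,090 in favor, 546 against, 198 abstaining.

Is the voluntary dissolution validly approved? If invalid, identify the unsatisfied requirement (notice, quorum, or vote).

Invalid — vote requirement not satisfied.

Notice: 31 days given; 30 required. Satisfied.
Quorum: 40% of 4,581 = 1,832.40, rounded up to 1,833; 1,834 present. Satisfied.
Vote: requires two-thirds of the votes cast (1,834 − 198 abstaining = 1,636); 2/3 of 1636 = 1090.67, rounded up to 1091, so 1,091 needed; 1,090 in favor. Not satisfied.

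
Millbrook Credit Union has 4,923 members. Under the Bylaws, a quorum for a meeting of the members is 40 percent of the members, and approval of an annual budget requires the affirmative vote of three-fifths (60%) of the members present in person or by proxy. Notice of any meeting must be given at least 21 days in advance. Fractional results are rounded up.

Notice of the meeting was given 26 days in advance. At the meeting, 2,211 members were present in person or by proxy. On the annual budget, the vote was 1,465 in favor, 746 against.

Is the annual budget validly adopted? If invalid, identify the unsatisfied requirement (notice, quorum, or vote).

Notice: 26 days given; 21 required. Satisfied.
Quorum: 40% of 4,923 = 1,969.20, rounded up to 1,970; 2,211 present. Satisfied.
Vote: requires three-fifths of those present (2,211); 3/5 of 2211 = 1326.60, rounded up to 1327, so 1,327 needed; 1,465 in favor. Satisfied.

Valid — all requirements satisfied.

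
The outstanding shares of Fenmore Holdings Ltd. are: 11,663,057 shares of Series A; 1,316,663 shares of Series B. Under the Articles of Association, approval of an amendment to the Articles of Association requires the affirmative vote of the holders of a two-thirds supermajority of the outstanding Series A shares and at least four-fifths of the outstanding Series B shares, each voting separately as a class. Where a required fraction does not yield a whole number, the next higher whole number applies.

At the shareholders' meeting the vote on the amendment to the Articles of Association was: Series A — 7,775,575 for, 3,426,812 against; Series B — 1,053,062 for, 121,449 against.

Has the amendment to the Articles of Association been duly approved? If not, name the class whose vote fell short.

Not approved — the Series B shares did not give the required vote.

Series A: 2/3 of 11663057 = 7775371.33, rounded up to 7775372; 7,775,372 required, 7,775,575 in favor — approved.
Series B: 4/5 of 1316663 = 1053330.40, rounded up to 1053331; 1,053,331 required, 1,053,062 in favor — not approved.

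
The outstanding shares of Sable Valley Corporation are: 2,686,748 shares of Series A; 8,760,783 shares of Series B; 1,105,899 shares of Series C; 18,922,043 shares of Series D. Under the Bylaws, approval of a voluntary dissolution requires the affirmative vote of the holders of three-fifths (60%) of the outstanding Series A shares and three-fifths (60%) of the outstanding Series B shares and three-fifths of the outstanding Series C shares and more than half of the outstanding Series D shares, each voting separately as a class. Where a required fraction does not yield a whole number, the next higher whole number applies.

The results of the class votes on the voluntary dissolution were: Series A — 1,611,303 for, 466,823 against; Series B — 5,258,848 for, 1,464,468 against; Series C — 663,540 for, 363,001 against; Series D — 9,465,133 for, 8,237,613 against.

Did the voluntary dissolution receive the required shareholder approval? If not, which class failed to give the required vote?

Series A: 3/5 of 2686748 = 1612048.80, rounded up to 1612049; 1,612,049 required, 1,611,303 in favor — not approved.
Series B: 3/5 of 8760783 = 5256469.80, rounded up to 5256470; 5,256,470 required, 5,258,848 in favor — approved.
Series C: 3/5 of 1105899 = 663539.40, rounded up to 663540; 663,540 required, 663,540 in favor — approved.
Series D: a majority of 18922043 is 9461022; 9,461,022 required, 9,465,133 in favor — approved.

Not approved — the Series A shares did not give the required vote.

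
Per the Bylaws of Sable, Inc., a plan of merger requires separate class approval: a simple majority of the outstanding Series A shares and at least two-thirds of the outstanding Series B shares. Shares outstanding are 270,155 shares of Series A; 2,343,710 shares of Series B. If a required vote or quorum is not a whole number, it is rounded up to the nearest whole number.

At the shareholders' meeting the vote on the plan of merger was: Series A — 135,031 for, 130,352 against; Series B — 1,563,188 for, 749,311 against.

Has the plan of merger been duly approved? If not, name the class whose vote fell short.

Not approved — the Series A shares did not give the required vote.

Series A: a majority of 270155 is 135078; 135,078 required, 135,031 in favor — not approved.
Series B: 2/3 of 2343710 = 1562473.33, rounded up to 1562474; 1,562,474 required, 1,563,188 in favor — approved.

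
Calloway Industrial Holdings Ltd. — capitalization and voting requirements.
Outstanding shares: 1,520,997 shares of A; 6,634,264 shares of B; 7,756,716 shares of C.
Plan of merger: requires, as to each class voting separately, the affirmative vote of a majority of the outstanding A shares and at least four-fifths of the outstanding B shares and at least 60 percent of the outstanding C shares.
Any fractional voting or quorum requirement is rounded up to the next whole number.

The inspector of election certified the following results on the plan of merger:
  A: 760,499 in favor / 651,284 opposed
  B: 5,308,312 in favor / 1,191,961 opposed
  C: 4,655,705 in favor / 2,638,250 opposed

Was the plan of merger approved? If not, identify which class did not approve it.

Approved — every class gave the required vote.

A: a majority of 1520997 is 760499; 760,499 required, 760,499 in favor — approved.
B: 4/5 of 6634264 = 5307411.20, rounded up to 5307412; 5,307,412 required, 5,308,312 in favor — approved.
C: 3/5 of 7756716 = 4654029.60, rounded up to 4654030; 4,654,030 required, 4,655,705 in favor — approved.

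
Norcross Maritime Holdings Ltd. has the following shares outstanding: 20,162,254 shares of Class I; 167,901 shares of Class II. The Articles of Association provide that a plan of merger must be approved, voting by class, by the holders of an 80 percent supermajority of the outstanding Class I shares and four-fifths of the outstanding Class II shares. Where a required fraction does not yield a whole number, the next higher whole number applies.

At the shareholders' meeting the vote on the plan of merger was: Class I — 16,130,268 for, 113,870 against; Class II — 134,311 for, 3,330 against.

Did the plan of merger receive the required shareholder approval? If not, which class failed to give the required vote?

Not approved — the Class II shares did not give the required vote.

Class I: 4/5 of 20162254 = 16129803.20, rounded up to 16129804; 16,129,804 required, 16,130,268 in favor — approved.
Class II: 4/5 of 167901 = 134320.80, rounded up to 134321; 134,321 required, 134,311 in favor — not approved.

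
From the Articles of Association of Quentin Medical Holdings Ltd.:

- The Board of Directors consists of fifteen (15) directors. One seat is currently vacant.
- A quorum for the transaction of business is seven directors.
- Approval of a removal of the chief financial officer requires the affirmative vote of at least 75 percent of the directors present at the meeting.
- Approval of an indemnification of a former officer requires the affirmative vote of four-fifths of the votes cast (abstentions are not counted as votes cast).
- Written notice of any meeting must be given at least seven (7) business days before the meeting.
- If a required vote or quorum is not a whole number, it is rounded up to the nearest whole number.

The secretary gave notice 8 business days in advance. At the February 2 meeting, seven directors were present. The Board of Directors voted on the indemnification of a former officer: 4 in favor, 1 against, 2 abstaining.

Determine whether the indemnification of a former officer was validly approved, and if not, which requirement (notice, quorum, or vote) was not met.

Notice: 8 business days given; 7 required (8 ≥ 7). Satisfied.
Quorum: 7 present; quorum is 7. Satisfied.
Vote: the indemnification of a former officer requires four-fifths of the votes cast (7 present − 2 abstaining = 5). 4/5 of 5 = 4, so 4 affirmative votes are needed; 4 voted in favor. Satisfied.

Valid — all requirements satisfied.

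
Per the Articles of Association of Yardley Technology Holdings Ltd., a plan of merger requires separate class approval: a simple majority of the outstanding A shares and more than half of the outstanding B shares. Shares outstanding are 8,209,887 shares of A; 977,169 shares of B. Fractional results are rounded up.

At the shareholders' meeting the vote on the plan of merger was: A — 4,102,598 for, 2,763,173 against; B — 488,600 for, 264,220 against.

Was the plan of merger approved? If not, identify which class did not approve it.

Not approved — the A shares did not give the required vote.

A: a majority of 8209887 is 4104944; 4,104,944 required, 4,102,598 in favor — not approved.
B: a majority of 977169 is 488585; 488,585 required, 488,600 in favor — approved.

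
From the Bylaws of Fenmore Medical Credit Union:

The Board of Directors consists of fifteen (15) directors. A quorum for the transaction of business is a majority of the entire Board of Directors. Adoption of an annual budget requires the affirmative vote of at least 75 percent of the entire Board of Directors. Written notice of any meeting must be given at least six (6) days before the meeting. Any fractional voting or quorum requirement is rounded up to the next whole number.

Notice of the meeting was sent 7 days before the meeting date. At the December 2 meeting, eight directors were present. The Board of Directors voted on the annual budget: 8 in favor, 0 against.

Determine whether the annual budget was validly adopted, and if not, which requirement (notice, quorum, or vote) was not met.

Invalid — vote requirement not satisfied.

Notice: 7 days given; 6 required (7 ≥ 6). Satisfied.
Quorum: 8 present; quorum is 8. Satisfied.
Vote: the annual budget requires three-fourths of the entire Board of Directors (15). 3/4 of 15 = 11.25, rounded up to 12, so 12 affirmative votes are needed; 8 voted in favor. Not satisfied.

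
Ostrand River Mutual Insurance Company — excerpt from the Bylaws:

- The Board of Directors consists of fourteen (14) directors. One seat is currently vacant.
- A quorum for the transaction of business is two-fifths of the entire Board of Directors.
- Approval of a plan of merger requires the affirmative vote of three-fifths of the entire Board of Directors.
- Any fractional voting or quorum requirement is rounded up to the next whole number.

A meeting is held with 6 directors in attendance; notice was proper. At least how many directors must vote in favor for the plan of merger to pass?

9

The plan of merger requires three-fifths of the entire Board of Directors (14).
3/5 of 14 = 8.40, rounded up to 9.
(Only 6 can vote, so the plan of merger cannot pass at this meeting, but the required vote is still 9.)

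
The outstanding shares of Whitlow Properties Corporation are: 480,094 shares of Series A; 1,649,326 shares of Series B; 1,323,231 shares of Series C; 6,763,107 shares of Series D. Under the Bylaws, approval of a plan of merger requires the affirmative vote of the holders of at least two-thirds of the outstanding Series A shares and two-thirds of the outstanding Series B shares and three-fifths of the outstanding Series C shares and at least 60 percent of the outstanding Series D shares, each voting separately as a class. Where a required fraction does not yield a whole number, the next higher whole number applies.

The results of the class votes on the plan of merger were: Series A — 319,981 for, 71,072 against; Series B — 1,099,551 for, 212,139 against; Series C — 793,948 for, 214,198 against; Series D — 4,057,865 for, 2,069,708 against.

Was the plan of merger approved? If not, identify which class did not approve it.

Not approved — the Series A shares did not give the required vote.

Series A: 2/3 of 480094 = 320062.67, rounded up to 320063; 320,063 required, 319,981 in favor — not approved.
Series B: 2/3 of 1649326 = 1099550.67, rounded up to 1099551; 1,099,551 required, 1,099,551 in favor — approved.
Series C: 3/5 of 1323231 = 793938.60, rounded up to 793939; 793,939 required, 793,948 in favor — approved.
Series D: 3/5 of 6763107 = 4057864.20, rounded up to 4057865; 4,057,865 required, 4,057,865 in favor — approved.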